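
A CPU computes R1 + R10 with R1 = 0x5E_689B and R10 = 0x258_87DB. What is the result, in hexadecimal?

Add column by column in base 16, right to left:
  B+B = 6 carry 1
  9+D+1 = 7 carry 1
  8+7+1 = 0 carry 1
  6+8+1 = F
  E+8 = 6 carry 1
  5+5+1 = B
  0+2 = 2

0x2B6F076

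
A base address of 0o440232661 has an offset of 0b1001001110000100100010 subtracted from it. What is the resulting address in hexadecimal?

0x45C548F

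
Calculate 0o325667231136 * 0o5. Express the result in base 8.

0o2055224375726

Multiply each base-8 digit by 5, carrying:
  6×5 = 30 → write 6 carry 3
  3×5+3 = 18 → write 2 carry 2
  1×5+2 = 7 → write 7
  1×5 = 5 → write 5
  3×5 = 15 → write 7 carry 1
  2×5+1 = 11 → write 3 carry 1
  7×5+1 = 36 → write 4 carry 4
  6×5+4 = 34 → write 2 carry 4
  6×5+4 = 34 → write 2 carry 4
  5×5+4 = 29 → write 5 carry 3
  2×5+3 = 13 → write 5 carry 1
  3×5+1 = 16 → write 0 carry 2
  remaining carry: 2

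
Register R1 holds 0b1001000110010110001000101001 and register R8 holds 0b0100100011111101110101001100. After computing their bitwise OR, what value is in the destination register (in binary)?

0b1101100111111111111101101101

OR bit by bit (1 where either bit is 1):
  1001000110010110001000101001
| 0100100011111101110101001100
= 1101100111111111111101101101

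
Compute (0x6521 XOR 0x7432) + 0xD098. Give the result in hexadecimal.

0xE1AB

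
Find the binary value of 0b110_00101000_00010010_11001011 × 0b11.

Multiply each base-2 digit by 3, carrying:
  1×3 = 3 → write 1 carry 1
  1×3+1 = 4 → write 0 carry 2
  0×3+2 = 2 → write 0 carry 1
  1×3+1 = 4 → write 0 carry 2
  0×3+2 = 2 → write 0 carry 1
  0×3+1 = 1 → write 1
  1×3 = 3 → write 1 carry 1
  1×3+1 = 4 → write 0 carry 2
  0×3+2 = 2 → write 0 carry 1
  1×3+1 = 4 → write 0 carry 2
  0×3+2 = 2 → write 0 carry 1
  0×3+1 = 1 → write 1
  1×3 = 3 → write 1 carry 1
  0×3+1 = 1 → write 1
  0×3 = 0 → write 0
  0×3 = 0 → write 0
  0×3 = 0 → write 0
  0×3 = 0 → write 0
  0×3 = 0 → write 0
  1×3 = 3 → write 1 carry 1
  0×3+1 = 1 → write 1
  1×3 = 3 → write 1 carry 1
  0×3+1 = 1 → write 1
  0×3 = 0 → write 0
  0×3 = 0 → write 0
  1×3 = 3 → write 1 carry 1
  1×3+1 = 4 → write 0 carry 2
  remaining carry: 10

0b10010011110000011100001100001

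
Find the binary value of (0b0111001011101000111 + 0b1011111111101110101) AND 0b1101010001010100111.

0b1000001010100100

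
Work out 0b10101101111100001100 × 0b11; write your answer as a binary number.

0b1000001001110100100100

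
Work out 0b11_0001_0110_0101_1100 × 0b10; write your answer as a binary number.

0b1100010110010111000

Multiply each base-2 digit by 2, carrying:
  0×2 = 0 → write 0
  0×2 = 0 → write 0
  1×2 = 2 → write 0 carry 1
  1×2+1 = 3 → write 1 carry 1
  1×2+1 = 3 → write 1 carry 1
  0×2+1 = 1 → write 1
  1×2 = 2 → write 0 carry 1
  0×2+1 = 1 → write 1
  0×2 = 0 → write 0
  1×2 = 2 → write 0 carry 1
  1×2+1 = 3 → write 1 carry 1
  0×2+1 = 1 → write 1
  1×2 = 2 → write 0 carry 1
  0×2+1 = 1 → write 1
  0×2 = 0 → write 0
  0×2 = 0 → write 0
  1×2 = 2 → write 0 carry 1
  1×2+1 = 3 → write 1 carry 1
  remaining carry: 1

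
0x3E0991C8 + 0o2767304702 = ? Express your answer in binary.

0b1010101111001110001101110001010

0x3E0991C8 = 0b111110000010011001000111001000 in binary.
0o2767304702 = 0b10111110111011000100111000010 in binary.
Add column by column in base 2, right to left:
  0+0 = 0
  0+1 = 1
  0+0 = 0
  1+0 = 1
  0+0 = 0
  0+0 = 0
  1+1 = 0 carry 1
  1+1+1 = 1 carry 1
  1+1+1 = 1 carry 1
  0+0+1 = 1
  0+0 = 0
  0+1 = 1
  1+0 = 1
  0+0 = 0
  0+0 = 0
  1+1 = 0 carry 1
  1+1+1 = 1 carry 1
  0+0+1 = 1
  0+1 = 1
  1+1 = 0 carry 1
  0+1+1 = 0 carry 1
  0+0+1 = 1
  0+1 = 1
  0+1 = 1
  0+1 = 1
  1+1 = 0 carry 1
  1+1+1 = 1 carry 1
  1+0+1 = 0 carry 1
  1+1+1 = 1 carry 1
  1+0+1 = 0 carry 1
  final carry 1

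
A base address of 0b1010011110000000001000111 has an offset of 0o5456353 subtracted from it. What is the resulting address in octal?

0o116121534

0b1010011110000000001000111 = 0o123600107 in octal.
Subtract column by column in base 8:
  7-3 → 4
  0-5 → 3 (borrow)
  1-3-1 → 5 (borrow)
  0-6-1 → 1 (borrow)
  0-5-1 → 2 (borrow)
  6-4-1 → 1
  3-5 → 6 (borrow)
  2-0-1 → 1
  1-0 → 1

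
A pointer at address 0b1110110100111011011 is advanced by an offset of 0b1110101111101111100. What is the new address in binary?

0b11101100100101010111

Add column by column in base 2, right to left:
  1+0 = 1
  1+0 = 1
  0+1 = 1
  1+1 = 0 carry 1
  1+1+1 = 1 carry 1
  0+1+1 = 0 carry 1
  1+1+1 = 1 carry 1
  1+0+1 = 0 carry 1
  1+1+1 = 1 carry 1
  0+1+1 = 0 carry 1
  0+1+1 = 0 carry 1
  1+1+1 = 1 carry 1
  0+1+1 = 0 carry 1
  1+0+1 = 0 carry 1
  1+1+1 = 1 carry 1
  0+0+1 = 1
  1+1 = 0 carry 1
  1+1+1 = 1 carry 1
  1+1+1 = 1 carry 1
  final carry 1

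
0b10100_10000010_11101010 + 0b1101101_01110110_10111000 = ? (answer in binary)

0b100000011111100110100010

Add column by column in base 2, right to left:
  0+0 = 0
  1+0 = 1
  0+0 = 0
  1+1 = 0 carry 1
  0+1+1 = 0 carry 1
  1+1+1 = 1 carry 1
  1+0+1 = 0 carry 1
  1+1+1 = 1 carry 1
  0+0+1 = 1
  1+1 = 0 carry 1
  0+1+1 = 0 carry 1
  0+0+1 = 1
  0+1 = 1
  0+1 = 1
  0+1 = 1
  1+0 = 1
  0+1 = 1
  0+0 = 0
  1+1 = 0 carry 1
  0+1+1 = 0 carry 1
  1+0+1 = 0 carry 1
  0+1+1 = 0 carry 1
  0+1+1 = 0 carry 1
  final carry 1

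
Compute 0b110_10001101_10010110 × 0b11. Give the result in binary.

0b100111010100011000010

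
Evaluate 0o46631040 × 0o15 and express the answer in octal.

0o770305640

Multiply each base-8 digit by 13, carrying:
  0×13 = 0 → write 0
  4×13 = 52 → write 4 carry 6
  0×13+6 = 6 → write 6
  1×13 = 13 → write 5 carry 1
  3×13+1 = 40 → write 0 carry 5
  6×13+5 = 83 → write 3 carry 10
  6×13+10 = 88 → write 0 carry 11
  4×13+11 = 63 → write 7 carry 7
  remaining carry: 7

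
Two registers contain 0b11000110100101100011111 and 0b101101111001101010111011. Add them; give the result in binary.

0b1000110101110010111011010

Add column by column in base 2, right to left:
  1+1 = 0 carry 1
  1+1+1 = 1 carry 1
  1+0+1 = 0 carry 1
  1+1+1 = 1 carry 1
  1+1+1 = 1 carry 1
  0+1+1 = 0 carry 1
  0+0+1 = 1
  0+1 = 1
  1+0 = 1
  1+1 = 0 carry 1
  0+0+1 = 1
  1+1 = 0 carry 1
  0+1+1 = 0 carry 1
  0+0+1 = 1
  1+0 = 1
  0+1 = 1
  1+1 = 0 carry 1
  1+1+1 = 1 carry 1
  0+1+1 = 0 carry 1
  0+0+1 = 1
  0+1 = 1
  1+1 = 0 carry 1
  1+0+1 = 0 carry 1
  0+1+1 = 0 carry 1
  final carry 1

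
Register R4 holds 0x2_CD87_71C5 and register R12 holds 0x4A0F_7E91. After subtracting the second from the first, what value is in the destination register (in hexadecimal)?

Subtract column by column in base 16:
  5-1 → 4
  C-9 → 3
  1-E → 3 (borrow)
  7-7-1 → F (borrow)
  7-F-1 → 7 (borrow)
  8-0-1 → 7
  D-A → 3
  C-4 → 8
  2-0 → 2

0x28377F334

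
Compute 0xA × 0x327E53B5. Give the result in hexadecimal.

0x1F8EF4512

Multiply each base-16 digit by 10, carrying:
  5×10 = 50 → write 2 carry 3
  B×10+3 = 113 → write 1 carry 7
  3×10+7 = 37 → write 5 carry 2
  5×10+2 = 52 → write 4 carry 3
  E×10+3 = 143 → write F carry 8
  7×10+8 = 78 → write E carry 4
  2×10+4 = 24 → write 8 carry 1
  3×10+1 = 31 → write F carry 1
  remaining carry: 1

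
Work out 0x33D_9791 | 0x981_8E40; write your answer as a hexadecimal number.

0xBBD9FD1

OR each hex digit independently (no carries):
  3|9=B, 3|8=B, D|1=D, 9|8=9, 7|E=F, 9|4=D, 1|0=1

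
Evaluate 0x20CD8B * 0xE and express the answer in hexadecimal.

Multiply each base-16 digit by 14, carrying:
  B×14 = 154 → write A carry 9
  8×14+9 = 121 → write 9 carry 7
  D×14+7 = 189 → write D carry 11
  C×14+11 = 179 → write 3 carry 11
  0×14+11 = 11 → write B
  2×14 = 28 → write C carry 1
  remaining carry: 1

0x1CB3D9A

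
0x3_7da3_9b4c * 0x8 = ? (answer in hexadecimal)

0x1bed1cda60

Multiply each base-16 digit by 8, carrying:
  c×8 = 96 → write 0 carry 6
  4×8+6 = 38 → write 6 carry 2
  b×8+2 = 90 → write a carry 5
  9×8+5 = 77 → write d carry 4
  3×8+4 = 28 → write c carry 1
  a×8+1 = 81 → write 1 carry 5
  d×8+5 = 109 → write d carry 6
  7×8+6 = 62 → write e carry 3
  3×8+3 = 27 → write b carry 1
  remaining carry: 1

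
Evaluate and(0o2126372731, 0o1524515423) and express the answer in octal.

0o0124110421

AND each oct digit independently (no carries):
  2&1=0, 1&5=1, 2&2=2, 6&4=4, 3&5=1, 7&1=1, 2&5=0, 7&4=4, 3&2=2, 1&3=1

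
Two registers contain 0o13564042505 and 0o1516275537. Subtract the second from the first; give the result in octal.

Subtract column by column in base 8:
  5-7 → 6 (borrow)
  0-3-1 → 4 (borrow)
  5-5-1 → 7 (borrow)
  2-5-1 → 4 (borrow)
  4-7-1 → 4 (borrow)
  0-2-1 → 5 (borrow)
  4-6-1 → 5 (borrow)
  6-1-1 → 4
  5-5 → 0
  3-1 → 2
  1-0 → 1

0o12045544746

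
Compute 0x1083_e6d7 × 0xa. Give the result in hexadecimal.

0xa5270466

Multiply each base-16 digit by 10, carrying:
  7×10 = 70 → write 6 carry 4
  d×10+4 = 134 → write 6 carry 8
  6×10+8 = 68 → write 4 carry 4
  e×10+4 = 144 → write 0 carry 9
  3×10+9 = 39 → write 7 carry 2
  8×10+2 = 82 → write 2 carry 5
  0×10+5 = 5 → write 5
  1×10 = 10 → write a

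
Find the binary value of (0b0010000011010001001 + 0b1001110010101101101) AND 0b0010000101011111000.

0b10000101011110000

Add column by column in base 2, right to left:
  1+1 = 0 carry 1
  0+0+1 = 1
  0+1 = 1
  1+1 = 0 carry 1
  0+0+1 = 1
  0+1 = 1
  0+1 = 1
  1+0 = 1
  0+1 = 1
  1+0 = 1
  1+1 = 0 carry 1
  0+0+1 = 1
  0+0 = 0
  0+1 = 1
  0+1 = 1
  0+1 = 1
  1+0 = 1
  0+0 = 0
  0+1 = 1
Sum = 0b1011110101111110110; now AND with 0b0010000101011111000:
  1011110101111110110
& 0010000101011111000
= 0010000101011110000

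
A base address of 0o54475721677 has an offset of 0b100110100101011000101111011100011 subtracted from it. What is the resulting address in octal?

0b100110100101011000101111011100011 = 0o46453057343 in octal.
Subtract column by column in base 8:
  7-3 → 4
  7-4 → 3
  6-3 → 3
  1-7 → 2 (borrow)
  2-5-1 → 4 (borrow)
  7-0-1 → 6
  5-3 → 2
  7-5 → 2
  4-4 → 0
  4-6 → 6 (borrow)
  5-4-1 → 0

0o6022642334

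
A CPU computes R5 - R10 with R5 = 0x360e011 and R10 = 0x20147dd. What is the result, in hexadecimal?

0x15f9834

Subtract column by column in base 16:
  1-d → 4 (borrow)
  1-d-1 → 3 (borrow)
  0-7-1 → 8 (borrow)
  e-4-1 → 9
  0-1 → f (borrow)
  6-0-1 → 5
  3-2 → 1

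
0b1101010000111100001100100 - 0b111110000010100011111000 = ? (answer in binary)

0b101100000100111101101100

Subtract column by column in base 2:
  0-0 → 0
  0-0 → 0
  1-0 → 1
  0-1 → 1 (borrow)
  0-1-1 → 0 (borrow)
  1-1-1 → 1 (borrow)
  1-1-1 → 1 (borrow)
  0-1-1 → 0 (borrow)
  0-0-1 → 1 (borrow)
  0-0-1 → 1 (borrow)
  0-0-1 → 1 (borrow)
  1-1-1 → 1 (borrow)
  1-0-1 → 0
  1-1 → 0
  1-0 → 1
  0-0 → 0
  0-0 → 0
  0-0 → 0
  0-0 → 0
  1-1 → 0
  0-1 → 1 (borrow)
  1-1-1 → 1 (borrow)
  0-1-1 → 0 (borrow)
  1-1-1 → 1 (borrow)
  1-0-1 → 0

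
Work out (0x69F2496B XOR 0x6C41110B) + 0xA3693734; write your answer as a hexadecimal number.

0xA91C8F94

First 0x69F2496B XOR 0x6C41110B = 0x05B35860.
Add column by column in base 16, right to left:
  0+4 = 4
  6+3 = 9
  8+7 = F
  5+3 = 8
  3+9 = C
  B+6 = 1 carry 1
  5+3+1 = 9
  0+A = A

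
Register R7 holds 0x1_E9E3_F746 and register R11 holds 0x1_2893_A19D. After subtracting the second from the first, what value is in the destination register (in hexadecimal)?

Subtract column by column in base 16:
  6-D → 9 (borrow)
  4-9-1 → A (borrow)
  7-1-1 → 5
  F-A → 5
  3-3 → 0
  E-9 → 5
  9-8 → 1
  E-2 → C
  1-1 → 0

0xC15055A9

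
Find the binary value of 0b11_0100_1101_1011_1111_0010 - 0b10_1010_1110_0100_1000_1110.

Subtract column by column in base 2:
  0-0 → 0
  1-1 → 0
  0-1 → 1 (borrow)
  0-1-1 → 0 (borrow)
  1-0-1 → 0
  1-0 → 1
  1-0 → 1
  1-1 → 0
  1-0 → 1
  1-0 → 1
  0-1 → 1 (borrow)
  1-0-1 → 0
  1-0 → 1
  0-1 → 1 (borrow)
  1-1-1 → 1 (borrow)
  1-1-1 → 1 (borrow)
  0-0-1 → 1 (borrow)
  0-1-1 → 0 (borrow)
  1-0-1 → 0
  0-1 → 1 (borrow)
  1-0-1 → 0
  1-1 → 0

0b10011111011101100100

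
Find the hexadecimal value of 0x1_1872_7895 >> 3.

3 bits is not a whole number of base-16 digits; in binary: 100011000011100100111100010010101 >> 3 = 100011000011100100111100010010.

0x230E4F12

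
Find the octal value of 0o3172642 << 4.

4 bits is not a whole number of base-8 digits; in binary: 11001111010110100010 << 4 = 110011110101101000100000.

0o63655040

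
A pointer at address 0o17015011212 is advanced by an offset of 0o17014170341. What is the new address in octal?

0o36031201553

Add column by column in base 8, right to left:
  2+1 = 3
  1+4 = 5
  2+3 = 5
  1+0 = 1
  1+7 = 0 carry 1
  0+1+1 = 2
  5+4 = 1 carry 1
  1+1+1 = 3
  0+0 = 0
  7+7 = 6 carry 1
  1+1+1 = 3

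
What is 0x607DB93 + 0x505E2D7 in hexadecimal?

0xB0DBE6A

Add column by column in base 16, right to left:
  3+7 = A
  9+D = 6 carry 1
  B+2+1 = E
  D+E = B carry 1
  7+5+1 = D
  0+0 = 0
  6+5 = B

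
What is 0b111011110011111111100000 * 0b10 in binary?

0b1110111100111111111000000

Multiply each base-2 digit by 2, carrying:
  0×2 = 0 → write 0
  0×2 = 0 → write 0
  0×2 = 0 → write 0
  0×2 = 0 → write 0
  0×2 = 0 → write 0
  1×2 = 2 → write 0 carry 1
  1×2+1 = 3 → write 1 carry 1
  1×2+1 = 3 → write 1 carry 1
  1×2+1 = 3 → write 1 carry 1
  1×2+1 = 3 → write 1 carry 1
  1×2+1 = 3 → write 1 carry 1
  1×2+1 = 3 → write 1 carry 1
  1×2+1 = 3 → write 1 carry 1
  1×2+1 = 3 → write 1 carry 1
  0×2+1 = 1 → write 1
  0×2 = 0 → write 0
  1×2 = 2 → write 0 carry 1
  1×2+1 = 3 → write 1 carry 1
  1×2+1 = 3 → write 1 carry 1
  1×2+1 = 3 → write 1 carry 1
  0×2+1 = 1 → write 1
  1×2 = 2 → write 0 carry 1
  1×2+1 = 3 → write 1 carry 1
  1×2+1 = 3 → write 1 carry 1
  remaining carry: 1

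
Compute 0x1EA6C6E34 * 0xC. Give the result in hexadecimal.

Multiply each base-16 digit by 12, carrying:
  4×12 = 48 → write 0 carry 3
  3×12+3 = 39 → write 7 carry 2
  E×12+2 = 170 → write A carry 10
  6×12+10 = 82 → write 2 carry 5
  C×12+5 = 149 → write 5 carry 9
  6×12+9 = 81 → write 1 carry 5
  A×12+5 = 125 → write D carry 7
  E×12+7 = 175 → write F carry 10
  1×12+10 = 22 → write 6 carry 1
  remaining carry: 1

0x16FD152A70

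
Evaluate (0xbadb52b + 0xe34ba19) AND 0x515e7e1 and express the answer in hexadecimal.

0x1006740

Add column by column in base 16, right to left:
  b+9 = 4 carry 1
  2+1+1 = 4
  5+a = f
  b+b = 6 carry 1
  d+4+1 = 2 carry 1
  a+3+1 = e
  b+e = 9 carry 1
  final carry 1
Sum = 0x19e26f44; now AND with 0x515e7e1:
  1&0=0, 9&5=1, e&1=0, 2&5=0, 6&e=6, f&7=7, 4&e=4, 4&1=0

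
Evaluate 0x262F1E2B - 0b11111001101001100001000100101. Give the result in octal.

0o676456006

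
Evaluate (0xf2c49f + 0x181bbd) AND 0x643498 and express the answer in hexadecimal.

Add column by column in base 16, right to left:
  f+d = c carry 1
  9+b+1 = 5 carry 1
  4+b+1 = 0 carry 1
  c+1+1 = e
  2+8 = a
  f+1 = 0 carry 1
  final carry 1
Sum = 0x10ae05c; now AND with 0x643498:
  1&0=0, 0&6=0, a&4=0, e&3=2, 0&4=0, 5&9=1, c&8=8

0x2018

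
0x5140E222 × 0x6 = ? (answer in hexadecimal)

0x1E7854CCC

Multiply each base-16 digit by 6, carrying:
  2×6 = 12 → write C
  2×6 = 12 → write C
  2×6 = 12 → write C
  E×6 = 84 → write 4 carry 5
  0×6+5 = 5 → write 5
  4×6 = 24 → write 8 carry 1
  1×6+1 = 7 → write 7
  5×6 = 30 → write E carry 1
  remaining carry: 1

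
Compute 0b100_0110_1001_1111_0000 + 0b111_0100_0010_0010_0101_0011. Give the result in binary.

Add column by column in base 2, right to left:
  0+1 = 1
  0+1 = 1
  0+0 = 0
  0+0 = 0
  1+1 = 0 carry 1
  1+0+1 = 0 carry 1
  1+1+1 = 1 carry 1
  1+0+1 = 0 carry 1
  1+0+1 = 0 carry 1
  0+1+1 = 0 carry 1
  0+0+1 = 1
  1+0 = 1
  0+0 = 0
  1+1 = 0 carry 1
  1+0+1 = 0 carry 1
  0+0+1 = 1
  0+0 = 0
  0+0 = 0
  1+1 = 0 carry 1
  0+0+1 = 1
  0+1 = 1
  0+1 = 1
  0+1 = 1

0b11110001000110001000011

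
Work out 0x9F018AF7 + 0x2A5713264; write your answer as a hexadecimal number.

Add column by column in base 16, right to left:
  7+4 = B
  F+6 = 5 carry 1
  A+2+1 = D
  8+3 = B
  1+1 = 2
  0+7 = 7
  F+5 = 4 carry 1
  9+A+1 = 4 carry 1
  0+2+1 = 3

0x34472BD5B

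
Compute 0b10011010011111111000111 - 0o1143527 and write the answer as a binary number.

0o1143527 = 0b1001100011101010111 in binary.
Subtract column by column in base 2:
  1-1 → 0
  1-1 → 0
  1-1 → 0
  0-0 → 0
  0-1 → 1 (borrow)
  0-0-1 → 1 (borrow)
  1-1-1 → 1 (borrow)
  1-0-1 → 0
  1-1 → 0
  1-1 → 0
  1-1 → 0
  1-0 → 1
  1-0 → 1
  1-0 → 1
  0-1 → 1 (borrow)
  0-1-1 → 0 (borrow)
  1-0-1 → 0
  0-0 → 0
  1-1 → 0
  1-0 → 1
  0-0 → 0
  0-0 → 0
  1-0 → 1

0b10010000111100001110000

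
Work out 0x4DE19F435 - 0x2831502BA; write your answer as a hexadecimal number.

0x25B04F17B

Subtract column by column in base 16:
  5-A → B (borrow)
  3-B-1 → 7 (borrow)
  4-2-1 → 1
  F-0 → F
  9-5 → 4
  1-1 → 0
  E-3 → B
  D-8 → 5
  4-2 → 2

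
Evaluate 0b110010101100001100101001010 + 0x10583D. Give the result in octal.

0b110010101100001100101001010 = 0o625414512 in octal.
0x10583D = 0o4054075 in octal.
Add column by column in base 8, right to left:
  2+5 = 7
  1+7 = 0 carry 1
  5+0+1 = 6
  4+4 = 0 carry 1
  1+5+1 = 7
  4+0 = 4
  5+4 = 1 carry 1
  2+0+1 = 3
  6+0 = 6

0o631470607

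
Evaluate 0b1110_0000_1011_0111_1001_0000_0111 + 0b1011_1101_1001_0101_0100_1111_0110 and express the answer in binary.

Add column by column in base 2, right to left:
  1+0 = 1
  1+1 = 0 carry 1
  1+1+1 = 1 carry 1
  0+0+1 = 1
  0+1 = 1
  0+1 = 1
  0+1 = 1
  0+1 = 1
  1+0 = 1
  0+0 = 0
  0+1 = 1
  1+0 = 1
  1+1 = 0 carry 1
  1+0+1 = 0 carry 1
  1+1+1 = 1 carry 1
  0+0+1 = 1
  1+1 = 0 carry 1
  1+0+1 = 0 carry 1
  0+0+1 = 1
  1+1 = 0 carry 1
  0+1+1 = 0 carry 1
  0+0+1 = 1
  0+1 = 1
  0+1 = 1
  0+1 = 1
  1+1 = 0 carry 1
  1+0+1 = 0 carry 1
  1+1+1 = 1 carry 1
  final carry 1

0b11001111001001100110111111101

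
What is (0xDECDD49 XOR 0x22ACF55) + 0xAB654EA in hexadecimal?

0x1A7C6706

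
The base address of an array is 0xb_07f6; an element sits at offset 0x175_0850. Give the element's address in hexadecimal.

Add column by column in base 16, right to left:
  6+0 = 6
  f+5 = 4 carry 1
  7+8+1 = 0 carry 1
  0+0+1 = 1
  b+5 = 0 carry 1
  0+7+1 = 8
  0+1 = 1

0x1801046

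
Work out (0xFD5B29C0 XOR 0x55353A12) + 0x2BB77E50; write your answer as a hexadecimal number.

0xD4259222

First 0xFD5B29C0 XOR 0x55353A12 = 0xA86E13D2.
Add column by column in base 16, right to left:
  2+0 = 2
  D+5 = 2 carry 1
  3+E+1 = 2 carry 1
  1+7+1 = 9
  E+7 = 5 carry 1
  6+B+1 = 2 carry 1
  8+B+1 = 4 carry 1
  A+2+1 = D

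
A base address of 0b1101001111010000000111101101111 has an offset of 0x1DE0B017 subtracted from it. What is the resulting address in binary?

0b1001100000001110101111101011000

0x1DE0B017 = 0b11101111000001011000000010111 in binary.
Subtract column by column in base 2:
  1-1 → 0
  1-1 → 0
  1-1 → 0
  1-0 → 1
  0-1 → 1 (borrow)
  1-0-1 → 0
  1-0 → 1
  0-0 → 0
  1-0 → 1
  1-0 → 1
  1-0 → 1
  1-0 → 1
  0-1 → 1 (borrow)
  0-1-1 → 0 (borrow)
  0-0-1 → 1 (borrow)
  0-1-1 → 0 (borrow)
  0-0-1 → 1 (borrow)
  0-0-1 → 1 (borrow)
  0-0-1 → 1 (borrow)
  1-0-1 → 0
  0-0 → 0
  1-1 → 0
  1-1 → 0
  1-1 → 0
  1-1 → 0
  0-0 → 0
  0-1 → 1 (borrow)
  1-1-1 → 1 (borrow)
  0-1-1 → 0 (borrow)
  1-0-1 → 0
  1-0 → 1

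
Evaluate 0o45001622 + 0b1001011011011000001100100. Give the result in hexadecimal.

0x1C1B3F6

0o45001622 = 0x940392 in hexadecimal.
0b1001011011011000001100100 = 0x12DB064 in hexadecimal.
Add column by column in base 16, right to left:
  2+4 = 6
  9+6 = F
  3+0 = 3
  0+B = B
  4+D = 1 carry 1
  9+2+1 = C
  0+1 = 1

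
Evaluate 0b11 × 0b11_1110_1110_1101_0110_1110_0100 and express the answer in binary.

0b1011110011001000010010101100

Multiply each base-2 digit by 3, carrying:
  0×3 = 0 → write 0
  0×3 = 0 → write 0
  1×3 = 3 → write 1 carry 1
  0×3+1 = 1 → write 1
  0×3 = 0 → write 0
  1×3 = 3 → write 1 carry 1
  1×3+1 = 4 → write 0 carry 2
  1×3+2 = 5 → write 1 carry 2
  0×3+2 = 2 → write 0 carry 1
  1×3+1 = 4 → write 0 carry 2
  1×3+2 = 5 → write 1 carry 2
  0×3+2 = 2 → write 0 carry 1
  1×3+1 = 4 → write 0 carry 2
  0×3+2 = 2 → write 0 carry 1
  1×3+1 = 4 → write 0 carry 2
  1×3+2 = 5 → write 1 carry 2
  0×3+2 = 2 → write 0 carry 1
  1×3+1 = 4 → write 0 carry 2
  1×3+2 = 5 → write 1 carry 2
  1×3+2 = 5 → write 1 carry 2
  0×3+2 = 2 → write 0 carry 1
  1×3+1 = 4 → write 0 carry 2
  1×3+2 = 5 → write 1 carry 2
  1×3+2 = 5 → write 1 carry 2
  1×3+2 = 5 → write 1 carry 2
  1×3+2 = 5 → write 1 carry 2
  remaining carry: 10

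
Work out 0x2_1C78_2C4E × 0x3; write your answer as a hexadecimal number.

Multiply each base-16 digit by 3, carrying:
  E×3 = 42 → write A carry 2
  4×3+2 = 14 → write E
  C×3 = 36 → write 4 carry 2
  2×3+2 = 8 → write 8
  8×3 = 24 → write 8 carry 1
  7×3+1 = 22 → write 6 carry 1
  C×3+1 = 37 → write 5 carry 2
  1×3+2 = 5 → write 5
  2×3 = 6 → write 6

0x6556884EA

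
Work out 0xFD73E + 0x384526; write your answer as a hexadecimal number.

0x481C64

Add column by column in base 16, right to left:
  E+6 = 4 carry 1
  3+2+1 = 6
  7+5 = C
  D+4 = 1 carry 1
  F+8+1 = 8 carry 1
  0+3+1 = 4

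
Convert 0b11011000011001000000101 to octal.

Group the bits in threes: 011 011 000 011 001 000 000 101 → 33031005.

0o33031005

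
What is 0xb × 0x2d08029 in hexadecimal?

Multiply each base-16 digit by 11, carrying:
  9×11 = 99 → write 3 carry 6
  2×11+6 = 28 → write c carry 1
  0×11+1 = 1 → write 1
  8×11 = 88 → write 8 carry 5
  0×11+5 = 5 → write 5
  d×11 = 143 → write f carry 8
  2×11+8 = 30 → write e carry 1
  remaining carry: 1

0x1ef581c3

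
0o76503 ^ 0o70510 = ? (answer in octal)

0o06013

XOR each oct digit independently (no carries):
  7^7=0, 6^0=6, 5^5=0, 0^1=1, 3^0=3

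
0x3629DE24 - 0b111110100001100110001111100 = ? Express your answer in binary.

0x3629DE24 = 0b110110001010011101111000100100 in binary.
Subtract column by column in base 2:
  0-0 → 0
  0-0 → 0
  1-1 → 0
  0-1 → 1 (borrow)
  0-1-1 → 0 (borrow)
  1-1-1 → 1 (borrow)
  0-1-1 → 0 (borrow)
  0-0-1 → 1 (borrow)
  0-0-1 → 1 (borrow)
  1-0-1 → 0
  1-1 → 0
  1-1 → 0
  1-0 → 1
  0-0 → 0
  1-1 → 0
  1-1 → 0
  1-0 → 1
  0-0 → 0
  0-0 → 0
  1-0 → 1
  0-1 → 1 (borrow)
  1-0-1 → 0
  0-1 → 1 (borrow)
  0-1-1 → 0 (borrow)
  0-1-1 → 0 (borrow)
  1-1-1 → 1 (borrow)
  1-1-1 → 1 (borrow)
  0-0-1 → 1 (borrow)
  1-0-1 → 0
  1-0 → 1

0b101110010110010001000110101000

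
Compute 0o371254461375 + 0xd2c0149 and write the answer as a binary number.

0b11111010111110111100110010001000110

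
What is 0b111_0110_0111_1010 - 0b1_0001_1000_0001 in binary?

Subtract column by column in base 2:
  0-1 → 1 (borrow)
  1-0-1 → 0
  0-0 → 0
  1-0 → 1
  1-0 → 1
  1-0 → 1
  1-0 → 1
  0-1 → 1 (borrow)
  0-1-1 → 0 (borrow)
  1-0-1 → 0
  1-0 → 1
  0-0 → 0
  1-1 → 0
  1-0 → 1
  1-0 → 1

0b110010011111001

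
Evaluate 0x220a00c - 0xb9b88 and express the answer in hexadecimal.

Subtract column by column in base 16:
  c-8 → 4
  0-8 → 8 (borrow)
  0-b-1 → 4 (borrow)
  a-9-1 → 0
  0-b → 5 (borrow)
  2-0-1 → 1
  2-0 → 2

0x2150484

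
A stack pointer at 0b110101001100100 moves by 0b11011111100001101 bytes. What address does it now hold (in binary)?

0b100010100101110001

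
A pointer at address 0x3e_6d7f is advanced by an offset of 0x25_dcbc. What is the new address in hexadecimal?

Add column by column in base 16, right to left:
  f+c = b carry 1
  7+b+1 = 3 carry 1
  d+c+1 = a carry 1
  6+d+1 = 4 carry 1
  e+5+1 = 4 carry 1
  3+2+1 = 6

0x644a3b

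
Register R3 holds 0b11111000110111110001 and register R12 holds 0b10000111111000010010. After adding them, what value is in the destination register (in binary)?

Add column by column in base 2, right to left:
  1+0 = 1
  0+1 = 1
  0+0 = 0
  0+0 = 0
  1+1 = 0 carry 1
  1+0+1 = 0 carry 1
  1+0+1 = 0 carry 1
  1+0+1 = 0 carry 1
  1+0+1 = 0 carry 1
  0+1+1 = 0 carry 1
  1+1+1 = 1 carry 1
  1+1+1 = 1 carry 1
  0+1+1 = 0 carry 1
  0+1+1 = 0 carry 1
  0+1+1 = 0 carry 1
  1+0+1 = 0 carry 1
  1+0+1 = 0 carry 1
  1+0+1 = 0 carry 1
  1+0+1 = 0 carry 1
  1+1+1 = 1 carry 1
  final carry 1

0b110000000110000000011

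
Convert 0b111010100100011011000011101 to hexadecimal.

Group the bits into nibbles: 0111 0101 0010 0011 0110 0001 1101 → 752361D.

0x752361D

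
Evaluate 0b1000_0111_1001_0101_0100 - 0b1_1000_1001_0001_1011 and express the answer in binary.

0b1101111000000111001

Subtract column by column in base 2:
  0-1 → 1 (borrow)
  0-1-1 → 0 (borrow)
  1-0-1 → 0
  0-1 → 1 (borrow)
  1-1-1 → 1 (borrow)
  0-0-1 → 1 (borrow)
  1-0-1 → 0
  0-0 → 0
  1-1 → 0
  0-0 → 0
  0-0 → 0
  1-1 → 0
  1-0 → 1
  1-0 → 1
  1-0 → 1
  0-1 → 1 (borrow)
  0-1-1 → 0 (borrow)
  0-0-1 → 1 (borrow)
  0-0-1 → 1 (borrow)
  1-0-1 → 0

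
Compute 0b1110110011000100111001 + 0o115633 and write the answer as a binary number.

0b1110111100110011010100

0o115633 = 0b1001101110011011 in binary.
Add column by column in base 2, right to left:
  1+1 = 0 carry 1
  0+1+1 = 0 carry 1
  0+0+1 = 1
  1+1 = 0 carry 1
  1+1+1 = 1 carry 1
  1+0+1 = 0 carry 1
  0+0+1 = 1
  0+1 = 1
  1+1 = 0 carry 1
  0+1+1 = 0 carry 1
  0+0+1 = 1
  0+1 = 1
  1+1 = 0 carry 1
  1+0+1 = 0 carry 1
  0+0+1 = 1
  0+1 = 1
  1+0 = 1
  1+0 = 1
  0+0 = 0
  1+0 = 1
  1+0 = 1
  1+0 = 1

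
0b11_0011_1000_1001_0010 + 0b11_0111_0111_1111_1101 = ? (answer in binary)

Add column by column in base 2, right to left:
  0+1 = 1
  1+0 = 1
  0+1 = 1
  0+1 = 1
  1+1 = 0 carry 1
  0+1+1 = 0 carry 1
  0+1+1 = 0 carry 1
  1+1+1 = 1 carry 1
  0+1+1 = 0 carry 1
  0+1+1 = 0 carry 1
  0+1+1 = 0 carry 1
  1+0+1 = 0 carry 1
  1+1+1 = 1 carry 1
  1+1+1 = 1 carry 1
  0+1+1 = 0 carry 1
  0+0+1 = 1
  1+1 = 0 carry 1
  1+1+1 = 1 carry 1
  final carry 1

0b1101011000010001111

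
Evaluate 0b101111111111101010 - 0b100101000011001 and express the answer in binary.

Subtract column by column in base 2:
  0-1 → 1 (borrow)
  1-0-1 → 0
  0-0 → 0
  1-1 → 0
  0-1 → 1 (borrow)
  1-0-1 → 0
  1-0 → 1
  1-0 → 1
  1-0 → 1
  1-1 → 0
  1-0 → 1
  1-1 → 0
  1-0 → 1
  1-0 → 1
  1-1 → 0
  1-0 → 1
  0-0 → 0
  1-0 → 1

0b101011010111010001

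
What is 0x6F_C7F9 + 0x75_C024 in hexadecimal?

0xE5881D

Add column by column in base 16, right to left:
  9+4 = D
  F+2 = 1 carry 1
  7+0+1 = 8
  C+C = 8 carry 1
  F+5+1 = 5 carry 1
  6+7+1 = E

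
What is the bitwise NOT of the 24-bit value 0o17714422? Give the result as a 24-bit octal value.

0o60063355

Each oct digit d becomes 7−d:
  1→6, 7→0, 7→0, 1→6, 4→3, 4→3, 2→5, 2→5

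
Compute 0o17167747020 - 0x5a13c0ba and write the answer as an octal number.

0o3763006526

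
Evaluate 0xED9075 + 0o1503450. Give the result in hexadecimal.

0o1503450 = 0x68728 in hexadecimal.
Add column by column in base 16, right to left:
  5+8 = D
  7+2 = 9
  0+7 = 7
  9+8 = 1 carry 1
  D+6+1 = 4 carry 1
  E+0+1 = F

0xF4179D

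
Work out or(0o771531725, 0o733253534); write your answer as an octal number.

0o773773735

OR each oct digit independently (no carries):
  7|7=7, 7|3=7, 1|3=3, 5|2=7, 3|5=7, 1|3=3, 7|5=7, 2|3=3, 5|4=5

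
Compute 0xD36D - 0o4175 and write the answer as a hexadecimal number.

0xCAF0

0o4175 = 0x87D in hexadecimal.
Subtract column by column in base 16:
  D-D → 0
  6-7 → F (borrow)
  3-8-1 → A (borrow)
  D-0-1 → C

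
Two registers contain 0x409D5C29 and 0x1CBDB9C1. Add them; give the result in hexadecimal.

0x5D5B15EA

Add column by column in base 16, right to left:
  9+1 = A
  2+C = E
  C+9 = 5 carry 1
  5+B+1 = 1 carry 1
  D+D+1 = B carry 1
  9+B+1 = 5 carry 1
  0+C+1 = D
  4+1 = 5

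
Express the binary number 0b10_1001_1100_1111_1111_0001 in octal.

0o12347761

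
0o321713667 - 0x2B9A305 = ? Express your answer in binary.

0o321713667 = 0b11010001111001011110110111 in binary.
0x2B9A305 = 0b10101110011010001100000101 in binary.
Subtract column by column in base 2:
  1-1 → 0
  1-0 → 1
  1-1 → 0
  0-0 → 0
  1-0 → 1
  1-0 → 1
  0-0 → 0
  1-0 → 1
  1-1 → 0
  1-1 → 0
  1-0 → 1
  0-0 → 0
  1-0 → 1
  0-1 → 1 (borrow)
  0-0-1 → 1 (borrow)
  1-1-1 → 1 (borrow)
  1-1-1 → 1 (borrow)
  1-0-1 → 0
  1-0 → 1
  0-1 → 1 (borrow)
  0-1-1 → 0 (borrow)
  0-1-1 → 0 (borrow)
  1-0-1 → 0
  0-1 → 1 (borrow)
  1-0-1 → 0
  1-1 → 0

0b100011011111010010110010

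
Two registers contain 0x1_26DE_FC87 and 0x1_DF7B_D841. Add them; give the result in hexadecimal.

0x3065AD4C8

Add column by column in base 16, right to left:
  7+1 = 8
  8+4 = C
  C+8 = 4 carry 1
  F+D+1 = D carry 1
  E+B+1 = A carry 1
  D+7+1 = 5 carry 1
  6+F+1 = 6 carry 1
  2+D+1 = 0 carry 1
  1+1+1 = 3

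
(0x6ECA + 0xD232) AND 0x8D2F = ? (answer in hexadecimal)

Add column by column in base 16, right to left:
  A+2 = C
  C+3 = F
  E+2 = 0 carry 1
  6+D+1 = 4 carry 1
  final carry 1
Sum = 0x140FC; now AND with 0x8D2F:
  1&0=0, 4&8=0, 0&D=0, F&2=2, C&F=C

0x2C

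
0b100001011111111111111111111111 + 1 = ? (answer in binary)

0b100001100000000000000000000000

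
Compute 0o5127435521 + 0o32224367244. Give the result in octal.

0o37354024765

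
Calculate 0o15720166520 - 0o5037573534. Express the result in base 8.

Subtract column by column in base 8:
  0-4 → 4 (borrow)
  2-3-1 → 6 (borrow)
  5-5-1 → 7 (borrow)
  6-3-1 → 2
  6-7 → 7 (borrow)
  1-5-1 → 3 (borrow)
  0-7-1 → 0 (borrow)
  2-3-1 → 6 (borrow)
  7-0-1 → 6
  5-5 → 0
  1-0 → 1

0o10660372764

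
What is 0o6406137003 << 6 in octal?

Shifting left by 6 bits = 2 oct digits: append 2 zeros.

0o640613700300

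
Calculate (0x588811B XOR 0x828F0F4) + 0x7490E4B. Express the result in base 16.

First 0x588811B XOR 0x828F0F4 = 0xDA071EF.
Add column by column in base 16, right to left:
  F+B = A carry 1
  E+4+1 = 3 carry 1
  1+E+1 = 0 carry 1
  7+0+1 = 8
  0+9 = 9
  A+4 = E
  D+7 = 4 carry 1
  final carry 1

0x14E9803A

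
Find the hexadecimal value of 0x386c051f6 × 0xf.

0x34e544cd6a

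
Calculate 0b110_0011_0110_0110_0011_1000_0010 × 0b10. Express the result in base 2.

0b1100011011001100011100000100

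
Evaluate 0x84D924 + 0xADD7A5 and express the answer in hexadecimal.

0x132B0C9

Add column by column in base 16, right to left:
  4+5 = 9
  2+A = C
  9+7 = 0 carry 1
  D+D+1 = B carry 1
  4+D+1 = 2 carry 1
  8+A+1 = 3 carry 1
  final carry 1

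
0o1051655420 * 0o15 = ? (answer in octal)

Multiply each base-8 digit by 13, carrying:
  0×13 = 0 → write 0
  2×13 = 26 → write 2 carry 3
  4×13+3 = 55 → write 7 carry 6
  5×13+6 = 71 → write 7 carry 8
  5×13+8 = 73 → write 1 carry 9
  6×13+9 = 87 → write 7 carry 10
  1×13+10 = 23 → write 7 carry 2
  5×13+2 = 67 → write 3 carry 8
  0×13+8 = 8 → write 0 carry 1
  1×13+1 = 14 → write 6 carry 1
  remaining carry: 1

0o16037717720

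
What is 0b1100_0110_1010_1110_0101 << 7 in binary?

Left shift by 7: append 7 zero bits.

0b110001101010111001010000000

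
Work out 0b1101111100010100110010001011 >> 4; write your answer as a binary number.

0b110111110001010011001000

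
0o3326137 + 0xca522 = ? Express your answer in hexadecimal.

0o3326137 = 0xdac5f in hexadecimal.
Add column by column in base 16, right to left:
  f+2 = 1 carry 1
  5+2+1 = 8
  c+5 = 1 carry 1
  a+a+1 = 5 carry 1
  d+c+1 = a carry 1
  final carry 1

0x1a5181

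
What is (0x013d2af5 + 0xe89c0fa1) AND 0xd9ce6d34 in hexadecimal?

Add column by column in base 16, right to left:
  5+1 = 6
  f+a = 9 carry 1
  a+f+1 = a carry 1
  2+0+1 = 3
  d+c = 9 carry 1
  3+9+1 = d
  1+8 = 9
  0+e = e
Sum = 0xe9d93a96; now AND with 0xd9ce6d34:
  e&d=c, 9&9=9, d&c=c, 9&e=8, 3&6=2, a&d=8, 9&3=1, 6&4=4

0xc9c82814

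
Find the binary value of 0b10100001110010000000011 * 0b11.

0b111100101010110000001001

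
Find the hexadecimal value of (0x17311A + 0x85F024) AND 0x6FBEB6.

0xD2036

Add column by column in base 16, right to left:
  A+4 = E
  1+2 = 3
  1+0 = 1
  3+F = 2 carry 1
  7+5+1 = D
  1+8 = 9
Sum = 0x9D213E; now AND with 0x6FBEB6:
  9&6=0, D&F=D, 2&B=2, 1&E=0, 3&B=3, E&6=6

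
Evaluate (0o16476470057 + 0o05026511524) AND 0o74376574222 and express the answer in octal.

Add column by column in base 8, right to left:
  7+4 = 3 carry 1
  5+2+1 = 0 carry 1
  0+5+1 = 6
  0+1 = 1
  7+1 = 0 carry 1
  4+5+1 = 2 carry 1
  6+6+1 = 5 carry 1
  7+2+1 = 2 carry 1
  4+0+1 = 5
  6+5 = 3 carry 1
  1+0+1 = 2
Sum = 0o23525201603; now AND with 0o74376574222:
  2&7=2, 3&4=0, 5&3=1, 2&7=2, 5&6=4, 2&5=0, 0&7=0, 1&4=0, 6&2=2, 0&2=0, 3&2=2

0o20124000202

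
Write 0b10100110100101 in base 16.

0x29a5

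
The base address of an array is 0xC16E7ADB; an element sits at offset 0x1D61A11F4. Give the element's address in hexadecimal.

Add column by column in base 16, right to left:
  B+4 = F
  D+F = C carry 1
  A+1+1 = C
  7+1 = 8
  E+A = 8 carry 1
  6+1+1 = 8
  1+6 = 7
  C+D = 9 carry 1
  0+1+1 = 2

0x297888CCF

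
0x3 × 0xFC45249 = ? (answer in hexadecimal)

Multiply each base-16 digit by 3, carrying:
  9×3 = 27 → write B carry 1
  4×3+1 = 13 → write D
  2×3 = 6 → write 6
  5×3 = 15 → write F
  4×3 = 12 → write C
  C×3 = 36 → write 4 carry 2
  F×3+2 = 47 → write F carry 2
  remaining carry: 2

0x2F4CF6DB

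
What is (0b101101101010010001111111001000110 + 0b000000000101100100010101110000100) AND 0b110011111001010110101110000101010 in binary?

0b100001101001010110000100000001010

Add column by column in base 2, right to left:
  0+0 = 0
  1+0 = 1
  1+1 = 0 carry 1
  0+0+1 = 1
  0+0 = 0
  0+0 = 0
  1+0 = 1
  0+1 = 1
  0+1 = 1
  1+1 = 0 carry 1
  1+0+1 = 0 carry 1
  1+1+1 = 1 carry 1
  1+0+1 = 0 carry 1
  1+1+1 = 1 carry 1
  1+0+1 = 0 carry 1
  1+0+1 = 0 carry 1
  0+0+1 = 1
  0+1 = 1
  0+0 = 0
  1+0 = 1
  0+1 = 1
  0+1 = 1
  1+0 = 1
  0+1 = 1
  1+0 = 1
  0+0 = 0
  1+0 = 1
  1+0 = 1
  0+0 = 0
  1+0 = 1
  1+0 = 1
  0+0 = 0
  1+0 = 1
Sum = 0b101101101111110110010100111001010; now AND with 0b110011111001010110101110000101010:
  101101101111110110010100111001010
& 110011111001010110101110000101010
= 100001101001010110000100000001010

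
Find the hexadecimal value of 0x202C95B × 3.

Multiply each base-16 digit by 3, carrying:
  B×3 = 33 → write 1 carry 2
  5×3+2 = 17 → write 1 carry 1
  9×3+1 = 28 → write C carry 1
  C×3+1 = 37 → write 5 carry 2
  2×3+2 = 8 → write 8
  0×3 = 0 → write 0
  2×3 = 6 → write 6

0x6085C11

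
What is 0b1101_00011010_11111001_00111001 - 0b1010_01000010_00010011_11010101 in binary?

0b10110110001110010101100100

Subtract column by column in base 2:
  1-1 → 0
  0-0 → 0
  0-1 → 1 (borrow)
  1-0-1 → 0
  1-1 → 0
  1-0 → 1
  0-1 → 1 (borrow)
  0-1-1 → 0 (borrow)
  1-1-1 → 1 (borrow)
  0-1-1 → 0 (borrow)
  0-0-1 → 1 (borrow)
  1-0-1 → 0
  1-1 → 0
  1-0 → 1
  1-0 → 1
  1-0 → 1
  0-0 → 0
  1-1 → 0
  0-0 → 0
  1-0 → 1
  1-0 → 1
  0-0 → 0
  0-1 → 1 (borrow)
  0-0-1 → 1 (borrow)
  1-0-1 → 0
  0-1 → 1 (borrow)
  1-0-1 → 0
  1-1 → 0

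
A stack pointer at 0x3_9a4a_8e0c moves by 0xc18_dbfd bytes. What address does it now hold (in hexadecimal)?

Add column by column in base 16, right to left:
  c+d = 9 carry 1
  0+f+1 = 0 carry 1
  e+b+1 = a carry 1
  8+d+1 = 6 carry 1
  a+8+1 = 3 carry 1
  4+1+1 = 6
  a+c = 6 carry 1
  9+0+1 = a
  3+0 = 3

0x3a6636a09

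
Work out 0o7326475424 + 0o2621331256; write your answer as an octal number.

Add column by column in base 8, right to left:
  4+6 = 2 carry 1
  2+5+1 = 0 carry 1
  4+2+1 = 7
  5+1 = 6
  7+3 = 2 carry 1
  4+3+1 = 0 carry 1
  6+1+1 = 0 carry 1
  2+2+1 = 5
  3+6 = 1 carry 1
  7+2+1 = 2 carry 1
  final carry 1

0o12150026702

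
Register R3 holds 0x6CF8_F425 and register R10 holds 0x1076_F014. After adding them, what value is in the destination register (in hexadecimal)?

0x7D6FE439

Add column by column in base 16, right to left:
  5+4 = 9
  2+1 = 3
  4+0 = 4
  F+F = E carry 1
  8+6+1 = F
  F+7 = 6 carry 1
  C+0+1 = D
  6+1 = 7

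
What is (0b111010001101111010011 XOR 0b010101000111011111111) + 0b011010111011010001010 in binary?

0b1001010000101110110110

First 0b111010001101111010011 XOR 0b010101000111011111111 = 0b101111001010100101100.
Add column by column in base 2, right to left:
  0+0 = 0
  0+1 = 1
  1+0 = 1
  1+1 = 0 carry 1
  0+0+1 = 1
  1+0 = 1
  0+0 = 0
  0+1 = 1
  1+0 = 1
  0+1 = 1
  1+1 = 0 carry 1
  0+0+1 = 1
  1+1 = 0 carry 1
  0+1+1 = 0 carry 1
  0+1+1 = 0 carry 1
  1+0+1 = 0 carry 1
  1+1+1 = 1 carry 1
  1+0+1 = 0 carry 1
  1+1+1 = 1 carry 1
  0+1+1 = 0 carry 1
  1+0+1 = 0 carry 1
  final carry 1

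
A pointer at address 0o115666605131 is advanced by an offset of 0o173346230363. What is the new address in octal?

Add column by column in base 8, right to left:
  1+3 = 4
  3+6 = 1 carry 1
  1+3+1 = 5
  5+0 = 5
  0+3 = 3
  6+2 = 0 carry 1
  6+6+1 = 5 carry 1
  6+4+1 = 3 carry 1
  6+3+1 = 2 carry 1
  5+3+1 = 1 carry 1
  1+7+1 = 1 carry 1
  1+1+1 = 3

0o311235035514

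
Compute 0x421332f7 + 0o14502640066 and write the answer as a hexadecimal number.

0xa71e732d

0o14502640066 = 0x650b4036 in hexadecimal.
Add column by column in base 16, right to left:
  7+6 = d
  f+3 = 2 carry 1
  2+0+1 = 3
  3+4 = 7
  3+b = e
  1+0 = 1
  2+5 = 7
  4+6 = a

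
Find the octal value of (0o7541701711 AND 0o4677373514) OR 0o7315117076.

0o7541701711 AND 0o4677373514 = 0o4441301510.
Then OR with 0o7315117076.

0o7755317576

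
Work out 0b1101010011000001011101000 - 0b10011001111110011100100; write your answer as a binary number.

0b1010111001000011000000100

Subtract column by column in base 2:
  0-0 → 0
  0-0 → 0
  0-1 → 1 (borrow)
  1-0-1 → 0
  0-0 → 0
  1-1 → 0
  1-1 → 0
  1-1 → 0
  0-0 → 0
  1-0 → 1
  0-1 → 1 (borrow)
  0-1-1 → 0 (borrow)
  0-1-1 → 0 (borrow)
  0-1-1 → 0 (borrow)
  0-1-1 → 0 (borrow)
  1-1-1 → 1 (borrow)
  1-0-1 → 0
  0-0 → 0
  0-1 → 1 (borrow)
  1-1-1 → 1 (borrow)
  0-0-1 → 1 (borrow)
  1-0-1 → 0
  0-1 → 1 (borrow)
  1-0-1 → 0
  1-0 → 1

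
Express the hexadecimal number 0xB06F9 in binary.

Expand each hex digit to 4 bits: B=1011 0=0000 6=0110 F=1111 9=1001.

0b10110000011011111001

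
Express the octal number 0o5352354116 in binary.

0b101011101010011101100001001110

Each octal digit is 3 bits: 5=101 3=011 5=101 2=010 3=011 5=101 4=100 1=001 1=001 6=110.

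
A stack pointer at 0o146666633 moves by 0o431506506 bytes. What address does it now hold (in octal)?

Add column by column in base 8, right to left:
  3+6 = 1 carry 1
  3+0+1 = 4
  6+5 = 3 carry 1
  6+6+1 = 5 carry 1
  6+0+1 = 7
  6+5 = 3 carry 1
  6+1+1 = 0 carry 1
  4+3+1 = 0 carry 1
  1+4+1 = 6

0o600375341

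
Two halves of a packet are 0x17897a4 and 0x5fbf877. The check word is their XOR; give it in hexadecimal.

0x4836fd3

XOR each hex digit independently (no carries):
  1^5=4, 7^f=8, 8^b=3, 9^f=6, 7^8=f, a^7=d, 4^7=3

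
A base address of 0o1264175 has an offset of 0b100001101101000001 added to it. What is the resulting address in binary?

0o1264175 = 0b1010110100001111101 in binary.
Add column by column in base 2, right to left:
  1+1 = 0 carry 1
  0+0+1 = 1
  1+0 = 1
  1+0 = 1
  1+0 = 1
  1+0 = 1
  1+1 = 0 carry 1
  0+0+1 = 1
  0+1 = 1
  0+1 = 1
  0+0 = 0
  1+1 = 0 carry 1
  0+1+1 = 0 carry 1
  1+0+1 = 0 carry 1
  1+0+1 = 0 carry 1
  0+0+1 = 1
  1+0 = 1
  0+1 = 1
  1+0 = 1

0b1111000001110111110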